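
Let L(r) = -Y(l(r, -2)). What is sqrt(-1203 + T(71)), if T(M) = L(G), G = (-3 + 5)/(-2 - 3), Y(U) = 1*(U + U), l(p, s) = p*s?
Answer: I*sqrt(30115)/5 ≈ 34.707*I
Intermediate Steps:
Y(U) = 2*U (Y(U) = 1*(2*U) = 2*U)
G = -2/5 (G = 2/(-5) = 2*(-1/5) = -2/5 ≈ -0.40000)
L(r) = 4*r (L(r) = -2*r*(-2) = -2*(-2*r) = -(-4)*r = 4*r)
T(M) = -8/5 (T(M) = 4*(-2/5) = -8/5)
sqrt(-1203 + T(71)) = sqrt(-1203 - 8/5) = sqrt(-6023/5) = I*sqrt(30115)/5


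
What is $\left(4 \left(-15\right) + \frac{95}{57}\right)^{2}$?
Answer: $\frac{30625}{9} \approx 3402.8$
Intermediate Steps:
$\left(4 \left(-15\right) + \frac{95}{57}\right)^{2} = \left(-60 + 95 \cdot \frac{1}{57}\right)^{2} = \left(-60 + \frac{5}{3}\right)^{2} = \left(- \frac{175}{3}\right)^{2} = \frac{30625}{9}$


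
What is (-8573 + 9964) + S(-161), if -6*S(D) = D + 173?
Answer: 1389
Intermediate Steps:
S(D) = -173/6 - D/6 (S(D) = -(D + 173)/6 = -(173 + D)/6 = -173/6 - D/6)
(-8573 + 9964) + S(-161) = (-8573 + 9964) + (-173/6 - ⅙*(-161)) = 1391 + (-173/6 + 161/6) = 1391 - 2 = 1389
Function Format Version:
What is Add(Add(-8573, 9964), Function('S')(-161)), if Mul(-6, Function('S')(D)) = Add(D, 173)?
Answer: 1389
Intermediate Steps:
Function('S')(D) = Add(Rational(-173, 6), Mul(Rational(-1, 6), D)) (Function('S')(D) = Mul(Rational(-1, 6), Add(D, 173)) = Mul(Rational(-1, 6), Add(173, D)) = Add(Rational(-173, 6), Mul(Rational(-1, 6), D)))
Add(Add(-8573, 9964), Function('S')(-161)) = Add(Add(-8573, 9964), Add(Rational(-173, 6), Mul(Rational(-1, 6), -161))) = Add(1391, Add(Rational(-173, 6), Rational(161, 6))) = Add(1391, -2) = 1389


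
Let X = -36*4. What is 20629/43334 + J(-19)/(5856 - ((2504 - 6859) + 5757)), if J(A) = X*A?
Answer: 105221695/96504818 ≈ 1.0903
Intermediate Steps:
X = -144
J(A) = -144*A
20629/43334 + J(-19)/(5856 - ((2504 - 6859) + 5757)) = 20629/43334 + (-144*(-19))/(5856 - ((2504 - 6859) + 5757)) = 20629*(1/43334) + 2736/(5856 - (-4355 + 5757)) = 20629/43334 + 2736/(5856 - 1*1402) = 20629/43334 + 2736/(5856 - 1402) = 20629/43334 + 2736/4454 = 20629/43334 + 2736*(1/4454) = 20629/43334 + 1368/2227 = 105221695/96504818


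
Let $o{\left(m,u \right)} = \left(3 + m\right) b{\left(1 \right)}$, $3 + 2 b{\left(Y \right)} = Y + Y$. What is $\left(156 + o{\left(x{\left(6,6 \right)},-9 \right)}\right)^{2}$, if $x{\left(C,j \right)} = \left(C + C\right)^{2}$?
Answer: $\frac{27225}{4} \approx 6806.3$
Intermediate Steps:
$x{\left(C,j \right)} = 4 C^{2}$ ($x{\left(C,j \right)} = \left(2 C\right)^{2} = 4 C^{2}$)
$b{\left(Y \right)} = - \frac{3}{2} + Y$ ($b{\left(Y \right)} = - \frac{3}{2} + \frac{Y + Y}{2} = - \frac{3}{2} + \frac{2 Y}{2} = - \frac{3}{2} + Y$)
$o{\left(m,u \right)} = - \frac{3}{2} - \frac{m}{2}$ ($o{\left(m,u \right)} = \left(3 + m\right) \left(- \frac{3}{2} + 1\right) = \left(3 + m\right) \left(- \frac{1}{2}\right) = - \frac{3}{2} - \frac{m}{2}$)
$\left(156 + o{\left(x{\left(6,6 \right)},-9 \right)}\right)^{2} = \left(156 - \left(\frac{3}{2} + \frac{4 \cdot 6^{2}}{2}\right)\right)^{2} = \left(156 - \left(\frac{3}{2} + \frac{4 \cdot 36}{2}\right)\right)^{2} = \left(156 - \frac{147}{2}\right)^{2} = \left(\frac{165}{2}\right)^{2} = \frac{27225}{4}$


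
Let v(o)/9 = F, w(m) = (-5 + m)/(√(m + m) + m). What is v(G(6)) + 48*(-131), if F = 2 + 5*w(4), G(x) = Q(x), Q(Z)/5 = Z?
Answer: -12585/2 + 45*√2/4 ≈ -6276.6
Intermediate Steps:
Q(Z) = 5*Z
G(x) = 5*x
w(m) = (-5 + m)/(m + √2*√m) (w(m) = (-5 + m)/(√(2*m) + m) = (-5 + m)/(√2*√m + m) = (-5 + m)/(m + √2*√m))
F = 2 - 5/(4 + 2*√2) (F = 2 + 5*((-5 + 4)/(4 + √2*√4)) = 2 + 5*(-1/(4 + √2*2)) = 2 + 5*(-1/(4 + 2*√2)) = 2 - 5/(4 + 2*√2) ≈ 1.2678)
v(o) = -9/2 + 45*√2/4 (v(o) = 9*(-½ + 5*√2/4) = -9/2 + 45*√2/4)
v(G(6)) + 48*(-131) = (-9/2 + 45*√2/4) + 48*(-131) = (-9/2 + 45*√2/4) - 6288 = -12585/2 + 45*√2/4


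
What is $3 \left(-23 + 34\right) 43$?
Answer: $1419$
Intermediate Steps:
$3 \left(-23 + 34\right) 43 = 3 \cdot 11 \cdot 43 = 3 \cdot 473 = 1419$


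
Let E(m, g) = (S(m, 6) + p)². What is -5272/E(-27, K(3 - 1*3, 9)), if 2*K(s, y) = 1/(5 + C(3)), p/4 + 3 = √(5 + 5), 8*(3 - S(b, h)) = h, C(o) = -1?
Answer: -344240512/1079521 - 105271296*√10/1079521 ≈ -627.26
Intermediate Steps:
S(b, h) = 3 - h/8
p = -12 + 4*√10 (p = -12 + 4*√(5 + 5) = -12 + 4*√10 ≈ 0.64911)
K(s, y) = ⅛ (K(s, y) = 1/(2*(5 - 1)) = (½)/4 = (½)*(¼) = ⅛)
E(m, g) = (-39/4 + 4*√10)² (E(m, g) = ((3 - ⅛*6) + (-12 + 4*√10))² = ((3 - ¾) + (-12 + 4*√10))² = (9/4 + (-12 + 4*√10))² = (-39/4 + 4*√10)²)
-5272/E(-27, K(3 - 1*3, 9)) = -5272/(4081/16 - 78*√10)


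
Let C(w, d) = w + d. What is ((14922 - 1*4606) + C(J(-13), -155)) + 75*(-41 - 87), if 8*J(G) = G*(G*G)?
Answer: 2291/8 ≈ 286.38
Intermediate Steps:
J(G) = G**3/8 (J(G) = (G*(G*G))/8 = (G*G**2)/8 = G**3/8)
C(w, d) = d + w
((14922 - 1*4606) + C(J(-13), -155)) + 75*(-41 - 87) = ((14922 - 1*4606) + (-155 + (1/8)*(-13)**3)) + 75*(-41 - 87) = ((14922 - 4606) + (-155 + (1/8)*(-2197))) + 75*(-128) = (10316 + (-155 - 2197/8)) - 9600 = (10316 - 3437/8) - 9600 = 79091/8 - 9600 = 2291/8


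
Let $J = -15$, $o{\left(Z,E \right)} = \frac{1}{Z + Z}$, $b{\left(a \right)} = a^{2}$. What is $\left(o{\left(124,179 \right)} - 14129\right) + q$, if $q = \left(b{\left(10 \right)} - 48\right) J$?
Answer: $- \frac{3697431}{248} \approx -14909.0$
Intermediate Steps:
$o{\left(Z,E \right)} = \frac{1}{2 Z}$
$q = -780$ ($q = \left(10^{2} - 48\right) \left(-15\right) = \left(100 - 48\right) \left(-15\right) = 52 \left(-15\right) = -780$)
$\left(o{\left(124,179 \right)} - 14129\right) + q = \left(\frac{1}{2 \cdot 124} - 14129\right) - 780 = \left(\frac{1}{2} \cdot \frac{1}{124} - 14129\right) - 780 = \left(\frac{1}{248} - 14129\right) - 780 = - \frac{3503991}{248} - 780 = - \frac{3697431}{248}$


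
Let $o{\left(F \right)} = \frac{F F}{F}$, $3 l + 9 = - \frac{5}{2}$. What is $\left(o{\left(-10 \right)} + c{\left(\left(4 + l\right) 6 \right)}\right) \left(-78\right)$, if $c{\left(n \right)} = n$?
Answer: $702$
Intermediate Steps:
$l = - \frac{23}{6}$ ($l = -3 + \frac{\left(-5\right) \frac{1}{2}}{3} = -3 + \frac{1}{3} \left(- \frac{5}{2}\right) = -3 - \frac{5}{6} = - \frac{23}{6} \approx -3.8333$)
$o{\left(F \right)} = F$ ($o{\left(F \right)} = \frac{F^{2}}{F} = F$)
$\left(o{\left(-10 \right)} + c{\left(\left(4 + l\right) 6 \right)}\right) \left(-78\right) = \left(-10 + \left(4 - \frac{23}{6}\right) 6\right) \left(-78\right) = \left(-10 + \frac{1}{6} \cdot 6\right) \left(-78\right) = \left(-10 + 1\right) \left(-78\right) = \left(-9\right) \left(-78\right) = 702$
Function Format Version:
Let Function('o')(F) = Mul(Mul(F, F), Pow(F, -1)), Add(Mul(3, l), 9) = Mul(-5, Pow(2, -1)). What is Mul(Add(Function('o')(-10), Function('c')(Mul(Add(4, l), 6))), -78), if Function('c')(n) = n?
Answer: 702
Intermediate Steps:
l = Rational(-23, 6) (l = Add(-3, Mul(Rational(1, 3), Mul(-5, Pow(2, -1)))) = Add(-3, Mul(Rational(1, 3), Mul(-5, Rational(1, 2)))) = Add(-3, Mul(Rational(1, 3), Rational(-5, 2))) = Add(-3, Rational(-5, 6)) = Rational(-23, 6) ≈ -3.8333)
Function('o')(F) = F (Function('o')(F) = Mul(Pow(F, 2), Pow(F, -1)) = F)
Mul(Add(Function('o')(-10), Function('c')(Mul(Add(4, l), 6))), -78) = Mul(Add(-10, Mul(Add(4, Rational(-23, 6)), 6)), -78) = Mul(Add(-10, Mul(Rational(1, 6), 6)), -78) = Mul(Add(-10, 1), -78) = Mul(-9, -78) = 702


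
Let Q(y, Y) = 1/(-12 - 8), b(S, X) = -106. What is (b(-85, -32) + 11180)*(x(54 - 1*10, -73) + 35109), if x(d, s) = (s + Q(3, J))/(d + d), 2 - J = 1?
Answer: 342133328523/880 ≈ 3.8879e+8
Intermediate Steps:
J = 1 (J = 2 - 1*1 = 2 - 1 = 1)
Q(y, Y) = -1/20 (Q(y, Y) = 1/(-20) = -1/20)
x(d, s) = (-1/20 + s)/(2*d) (x(d, s) = (s - 1/20)/(d + d) = (-1/20 + s)/((2*d)) = (-1/20 + s)*(1/(2*d)) = (-1/20 + s)/(2*d))
(b(-85, -32) + 11180)*(x(54 - 1*10, -73) + 35109) = (-106 + 11180)*((-1 + 20*(-73))/(40*(54 - 1*10)) + 35109) = 11074*((-1 - 1460)/(40*(54 - 10)) + 35109) = 11074*((1/40)*(-1461)/44 + 35109) = 11074*((1/40)*(1/44)*(-1461) + 35109) = 11074*(-1461/1760 + 35109) = 11074*(61790379/1760) = 342133328523/880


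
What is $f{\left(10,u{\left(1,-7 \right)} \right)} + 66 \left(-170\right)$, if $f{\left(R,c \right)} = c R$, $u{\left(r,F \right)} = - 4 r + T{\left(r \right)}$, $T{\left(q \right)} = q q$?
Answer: $-11250$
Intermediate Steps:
$T{\left(q \right)} = q^{2}$
$u{\left(r,F \right)} = r^{2} - 4 r$ ($u{\left(r,F \right)} = - 4 r + r^{2} = r^{2} - 4 r$)
$f{\left(R,c \right)} = R c$
$f{\left(10,u{\left(1,-7 \right)} \right)} + 66 \left(-170\right) = 10 \cdot 1 \left(-4 + 1\right) + 66 \left(-170\right) = 10 \cdot 1 \left(-3\right) - 11220 = 10 \left(-3\right) - 11220 = -30 - 11220 = -11250$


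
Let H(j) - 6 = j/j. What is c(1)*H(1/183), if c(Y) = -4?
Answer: -28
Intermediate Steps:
H(j) = 7 (H(j) = 6 + j/j = 6 + 1 = 7)
c(1)*H(1/183) = -4*7 = -28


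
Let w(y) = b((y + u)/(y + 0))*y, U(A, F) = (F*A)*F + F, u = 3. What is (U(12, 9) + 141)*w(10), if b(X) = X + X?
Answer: 29172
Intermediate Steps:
U(A, F) = F + A*F² (U(A, F) = (A*F)*F + F = A*F² + F = F + A*F²)
b(X) = 2*X
w(y) = 6 + 2*y (w(y) = (2*((y + 3)/(y + 0)))*y = (2*((3 + y)/y))*y = (2*(3 + y)/y)*y = 6 + 2*y)
(U(12, 9) + 141)*w(10) = (9*(1 + 12*9) + 141)*(6 + 2*10) = (9*(1 + 108) + 141)*(6 + 20) = (9*109 + 141)*26 = (981 + 141)*26 = 1122*26 = 29172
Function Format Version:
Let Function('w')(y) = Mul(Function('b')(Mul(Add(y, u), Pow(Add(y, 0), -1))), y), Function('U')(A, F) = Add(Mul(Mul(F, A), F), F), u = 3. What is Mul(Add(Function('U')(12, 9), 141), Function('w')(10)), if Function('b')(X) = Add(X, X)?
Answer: 29172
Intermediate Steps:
Function('U')(A, F) = Add(F, Mul(A, Pow(F, 2))) (Function('U')(A, F) = Add(Mul(Mul(A, F), F), F) = Add(Mul(A, Pow(F, 2)), F) = Add(F, Mul(A, Pow(F, 2))))
Function('b')(X) = Mul(2, X)
Function('w')(y) = Add(6, Mul(2, y)) (Function('w')(y) = Mul(Mul(2, Mul(Add(y, 3), Pow(Add(y, 0), -1))), y) = Mul(Mul(2, Mul(Add(3, y), Pow(y, -1))), y) = Mul(Mul(2, Mul(Pow(y, -1), Add(3, y))), y) = Mul(Mul(2, Pow(y, -1), Add(3, y)), y) = Add(6, Mul(2, y)))
Mul(Add(Function('U')(12, 9), 141), Function('w')(10)) = Mul(Add(Mul(9, Add(1, Mul(12, 9))), 141), Add(6, Mul(2, 10))) = Mul(Add(Mul(9, Add(1, 108)), 141), Add(6, 20)) = Mul(Add(Mul(9, 109), 141), 26) = Mul(Add(981, 141), 26) = Mul(1122, 26) = 29172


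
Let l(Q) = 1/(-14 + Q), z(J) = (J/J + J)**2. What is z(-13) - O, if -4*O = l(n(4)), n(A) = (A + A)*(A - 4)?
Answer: 8063/56 ≈ 143.98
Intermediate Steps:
n(A) = 2*A*(-4 + A) (n(A) = (2*A)*(-4 + A) = 2*A*(-4 + A))
z(J) = (1 + J)**2
O = 1/56 (O = -1/(4*(-14 + 2*4*(-4 + 4))) = -1/(4*(-14 + 2*4*0)) = -1/(4*(-14 + 0)) = -1/4/(-14) = -1/4*(-1/14) = 1/56 ≈ 0.017857)
z(-13) - O = (1 - 13)**2 - 1*1/56 = (-12)**2 - 1/56 = 144 - 1/56 = 8063/56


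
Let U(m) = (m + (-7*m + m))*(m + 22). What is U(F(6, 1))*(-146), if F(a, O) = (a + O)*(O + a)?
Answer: 2539670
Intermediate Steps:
F(a, O) = (O + a)**2 (F(a, O) = (O + a)*(O + a) = (O + a)**2)
U(m) = -5*m*(22 + m) (U(m) = (m - 6*m)*(22 + m) = (-5*m)*(22 + m) = -5*m*(22 + m))
U(F(6, 1))*(-146) = -5*(1 + 6)**2*(22 + (1 + 6)**2)*(-146) = -5*7**2*(22 + 7**2)*(-146) = -5*49*(22 + 49)*(-146) = -5*49*71*(-146) = -17395*(-146) = 2539670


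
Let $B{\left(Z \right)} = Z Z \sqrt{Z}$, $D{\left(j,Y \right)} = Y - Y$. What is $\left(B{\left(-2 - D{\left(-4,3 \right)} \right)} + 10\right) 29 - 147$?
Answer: $143 + 116 i \sqrt{2} \approx 143.0 + 164.05 i$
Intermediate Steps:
$D{\left(j,Y \right)} = 0$
$B{\left(Z \right)} = Z^{\frac{5}{2}}$ ($B{\left(Z \right)} = Z^{2} \sqrt{Z} = Z^{\frac{5}{2}}$)
$\left(B{\left(-2 - D{\left(-4,3 \right)} \right)} + 10\right) 29 - 147 = \left(\left(-2 - 0\right)^{\frac{5}{2}} + 10\right) 29 - 147 = \left(\left(-2 + 0\right)^{\frac{5}{2}} + 10\right) 29 - 147 = \left(\left(-2\right)^{\frac{5}{2}} + 10\right) 29 - 147 = \left(4 i \sqrt{2} + 10\right) 29 - 147 = \left(10 + 4 i \sqrt{2}\right) 29 - 147 = \left(290 + 116 i \sqrt{2}\right) - 147 = 143 + 116 i \sqrt{2}$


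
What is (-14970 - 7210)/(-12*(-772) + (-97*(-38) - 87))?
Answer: -22180/12863 ≈ -1.7243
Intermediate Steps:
(-14970 - 7210)/(-12*(-772) + (-97*(-38) - 87)) = -22180/(9264 + (3686 - 87)) = -22180/(9264 + 3599) = -22180/12863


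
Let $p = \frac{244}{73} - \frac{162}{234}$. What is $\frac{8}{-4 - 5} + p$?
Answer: $\frac{15043}{8541} \approx 1.7613$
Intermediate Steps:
$p = \frac{2515}{949}$ ($p = 244 \cdot \frac{1}{73} - \frac{9}{13} = \frac{244}{73} - \frac{9}{13} = \frac{2515}{949} \approx 2.6502$)
$\frac{8}{-4 - 5} + p = \frac{8}{-4 - 5} + \frac{2515}{949} = \frac{8}{-9} + \frac{2515}{949} = 8 \left(- \frac{1}{9}\right) + \frac{2515}{949} = - \frac{8}{9} + \frac{2515}{949} = \frac{15043}{8541}$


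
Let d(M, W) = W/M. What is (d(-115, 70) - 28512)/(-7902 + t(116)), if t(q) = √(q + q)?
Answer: 1295513145/359037889 + 327895*√58/359037889 ≈ 3.6152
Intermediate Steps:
t(q) = √2*√q (t(q) = √(2*q) = √2*√q)
(d(-115, 70) - 28512)/(-7902 + t(116)) = (70/(-115) - 28512)/(-7902 + √2*√116) = (70*(-1/115) - 28512)/(-7902 + √2*(2*√29)) = (-14/23 - 28512)/(-7902 + 2*√58) = -655790/(23*(-7902 + 2*√58))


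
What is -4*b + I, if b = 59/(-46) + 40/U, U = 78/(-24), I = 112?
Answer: 49742/299 ≈ 166.36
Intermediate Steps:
U = -13/4 (U = 78*(-1/24) = -13/4 ≈ -3.2500)
b = -8127/598 (b = 59/(-46) + 40/(-13/4) = 59*(-1/46) + 40*(-4/13) = -59/46 - 160/13 = -8127/598 ≈ -13.590)
-4*b + I = -4*(-8127/598) + 112 = 16254/299 + 112 = 49742/299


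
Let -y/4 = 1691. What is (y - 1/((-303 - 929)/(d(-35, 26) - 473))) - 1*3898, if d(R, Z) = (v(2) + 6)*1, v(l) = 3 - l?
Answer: -6568025/616 ≈ -10662.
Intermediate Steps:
y = -6764 (y = -4*1691 = -6764)
d(R, Z) = 7 (d(R, Z) = ((3 - 1*2) + 6)*1 = ((3 - 2) + 6)*1 = (1 + 6)*1 = 7*1 = 7)
(y - 1/((-303 - 929)/(d(-35, 26) - 473))) - 1*3898 = (-6764 - 1/((-303 - 929)/(7 - 473))) - 1*3898 = (-6764 - 1/((-1232/(-466)))) - 3898 = (-6764 - 1/((-1232*(-1/466)))) - 3898 = (-6764 - 1/616/233) - 3898 = (-6764 - 1*233/616) - 3898 = (-6764 - 233/616) - 3898 = -4166857/616 - 3898 = -6568025/616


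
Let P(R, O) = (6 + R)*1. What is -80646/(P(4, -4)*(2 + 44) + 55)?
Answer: -80646/515 ≈ -156.59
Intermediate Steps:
P(R, O) = 6 + R
-80646/(P(4, -4)*(2 + 44) + 55) = -80646/((6 + 4)*(2 + 44) + 55) = -80646/(10*46 + 55) = -80646/(460 + 55) = -80646/515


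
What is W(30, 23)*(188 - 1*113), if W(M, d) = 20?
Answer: 1500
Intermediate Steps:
W(30, 23)*(188 - 1*113) = 20*(188 - 1*113) = 20*(188 - 113) = 20*75 = 1500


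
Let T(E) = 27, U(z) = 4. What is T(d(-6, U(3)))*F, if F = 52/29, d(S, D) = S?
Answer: 1404/29 ≈ 48.414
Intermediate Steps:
F = 52/29 (F = 52*(1/29) = 52/29 ≈ 1.7931)
T(d(-6, U(3)))*F = 27*(52/29) = 1404/29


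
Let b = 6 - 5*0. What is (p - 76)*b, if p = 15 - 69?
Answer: -780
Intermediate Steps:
p = -54
b = 6 (b = 6 + 0 = 6)
(p - 76)*b = (-54 - 76)*6 = -130*6 = -780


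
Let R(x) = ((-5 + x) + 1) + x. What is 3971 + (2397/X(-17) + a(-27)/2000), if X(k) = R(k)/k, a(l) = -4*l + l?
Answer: 191648539/38000 ≈ 5043.4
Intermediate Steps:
a(l) = -3*l
R(x) = -4 + 2*x (R(x) = (-4 + x) + x = -4 + 2*x)
X(k) = (-4 + 2*k)/k
3971 + (2397/X(-17) + a(-27)/2000) = 3971 + (2397/(2 - 4/(-17)) - 3*(-27)/2000) = 3971 + (2397/(2 - 4*(-1/17)) + 81*(1/2000)) = 3971 + (2397/(2 + 4/17) + 81/2000) = 3971 + (2397/(38/17) + 81/2000) = 3971 + (2397*(17/38) + 81/2000) = 3971 + (40749/38 + 81/2000) = 3971 + 40750539/38000 = 191648539/38000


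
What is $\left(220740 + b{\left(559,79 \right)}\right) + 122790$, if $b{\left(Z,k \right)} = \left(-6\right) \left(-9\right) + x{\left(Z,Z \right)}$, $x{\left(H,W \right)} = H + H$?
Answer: $344702$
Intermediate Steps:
$x{\left(H,W \right)} = 2 H$
$b{\left(Z,k \right)} = 54 + 2 Z$ ($b{\left(Z,k \right)} = \left(-6\right) \left(-9\right) + 2 Z = 54 + 2 Z$)
$\left(220740 + b{\left(559,79 \right)}\right) + 122790 = \left(220740 + \left(54 + 2 \cdot 559\right)\right) + 122790 = \left(220740 + \left(54 + 1118\right)\right) + 122790 = \left(220740 + 1172\right) + 122790 = 221912 + 122790 = 344702$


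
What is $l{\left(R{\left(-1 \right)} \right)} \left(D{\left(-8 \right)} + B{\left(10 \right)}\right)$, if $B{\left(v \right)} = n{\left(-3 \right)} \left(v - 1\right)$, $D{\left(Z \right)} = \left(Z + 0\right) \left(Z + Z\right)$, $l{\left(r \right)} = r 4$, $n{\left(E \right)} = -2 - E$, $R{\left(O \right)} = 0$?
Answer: $0$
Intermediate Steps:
$l{\left(r \right)} = 4 r$
$D{\left(Z \right)} = 2 Z^{2}$ ($D{\left(Z \right)} = Z 2 Z = 2 Z^{2}$)
$B{\left(v \right)} = -1 + v$ ($B{\left(v \right)} = \left(-2 - -3\right) \left(v - 1\right) = \left(-2 + 3\right) \left(-1 + v\right) = 1 \left(-1 + v\right) = -1 + v$)
$l{\left(R{\left(-1 \right)} \right)} \left(D{\left(-8 \right)} + B{\left(10 \right)}\right) = 4 \cdot 0 \left(2 \left(-8\right)^{2} + \left(-1 + 10\right)\right) = 0 \left(2 \cdot 64 + 9\right) = 0 \left(128 + 9\right) = 0 \cdot 137 = 0$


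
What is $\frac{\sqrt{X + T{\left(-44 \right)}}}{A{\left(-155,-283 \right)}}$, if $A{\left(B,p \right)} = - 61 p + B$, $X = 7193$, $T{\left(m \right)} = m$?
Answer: $\frac{\sqrt{7149}}{17108} \approx 0.0049422$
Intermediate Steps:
$A{\left(B,p \right)} = B - 61 p$
$\frac{\sqrt{X + T{\left(-44 \right)}}}{A{\left(-155,-283 \right)}} = \frac{\sqrt{7193 - 44}}{-155 - -17263} = \frac{\sqrt{7149}}{-155 + 17263} = \frac{\sqrt{7149}}{17108}$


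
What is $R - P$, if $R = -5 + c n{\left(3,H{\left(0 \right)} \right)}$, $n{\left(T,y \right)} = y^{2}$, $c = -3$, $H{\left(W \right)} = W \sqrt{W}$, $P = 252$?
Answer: $-257$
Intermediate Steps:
$H{\left(W \right)} = W^{\frac{3}{2}}$
$R = -5$ ($R = -5 - 3 \left(0^{\frac{3}{2}}\right)^{2} = -5 - 3 \cdot 0^{2} = -5 - 0 = -5 + 0 = -5$)
$R - P = -5 - 252 = -257$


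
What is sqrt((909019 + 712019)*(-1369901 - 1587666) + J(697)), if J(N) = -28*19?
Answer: I*sqrt(4794328495078) ≈ 2.1896e+6*I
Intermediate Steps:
J(N) = -532
sqrt((909019 + 712019)*(-1369901 - 1587666) + J(697)) = sqrt((909019 + 712019)*(-1369901 - 1587666) - 532) = sqrt(1621038*(-2957567) - 532) = sqrt(-4794328494546 - 532) = sqrt(-4794328495078) = I*sqrt(4794328495078)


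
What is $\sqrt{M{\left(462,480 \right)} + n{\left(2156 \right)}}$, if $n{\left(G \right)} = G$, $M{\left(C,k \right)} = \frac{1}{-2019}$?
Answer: $\frac{\sqrt{8788632297}}{2019} \approx 46.433$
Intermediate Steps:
$M{\left(C,k \right)} = - \frac{1}{2019}$
$\sqrt{M{\left(462,480 \right)} + n{\left(2156 \right)}} = \sqrt{- \frac{1}{2019} + 2156} = \sqrt{\frac{4352963}{2019}} = \frac{\sqrt{8788632297}}{2019}$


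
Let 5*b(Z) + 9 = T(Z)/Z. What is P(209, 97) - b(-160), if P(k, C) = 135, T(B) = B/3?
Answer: 2051/15 ≈ 136.73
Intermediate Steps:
T(B) = B/3 (T(B) = B*(⅓) = B/3)
b(Z) = -26/15 (b(Z) = -9/5 + ((Z/3)/Z)/5 = -9/5 + (⅕)*(⅓) = -9/5 + 1/15 = -26/15)
P(209, 97) - b(-160) = 135 - 1*(-26/15) = 135 + 26/15 = 2051/15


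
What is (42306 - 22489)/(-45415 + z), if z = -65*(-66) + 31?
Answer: -19817/41094 ≈ -0.48224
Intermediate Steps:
z = 4321 (z = 4290 + 31 = 4321)
(42306 - 22489)/(-45415 + z) = (42306 - 22489)/(-45415 + 4321) = 19817/(-41094) = 19817*(-1/41094) = -19817/41094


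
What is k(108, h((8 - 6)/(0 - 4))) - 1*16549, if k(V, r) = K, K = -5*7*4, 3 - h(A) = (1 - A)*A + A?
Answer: -16689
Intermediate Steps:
h(A) = 3 - A - A*(1 - A) (h(A) = 3 - ((1 - A)*A + A) = 3 - (A*(1 - A) + A) = 3 - (A + A*(1 - A)) = 3 + (-A - A*(1 - A)) = 3 - A - A*(1 - A))
K = -140 (K = -35*4 = -140)
k(V, r) = -140
k(108, h((8 - 6)/(0 - 4))) - 1*16549 = -140 - 1*16549 = -140 - 16549 = -16689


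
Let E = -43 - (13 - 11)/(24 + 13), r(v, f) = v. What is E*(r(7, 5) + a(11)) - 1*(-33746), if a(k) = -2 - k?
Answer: 1258160/37 ≈ 34004.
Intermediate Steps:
E = -1593/37 (E = -43 - 2/37 = -1593/37 ≈ -43.054)
E*(r(7, 5) + a(11)) - 1*(-33746) = -1593*(7 + (-2 - 1*11))/37 - 1*(-33746) = -1593*(7 + (-2 - 11))/37 + 33746 = -1593*(7 - 13)/37 + 33746 = -1593/37*(-6) + 33746 = 9558/37 + 33746 = 1258160/37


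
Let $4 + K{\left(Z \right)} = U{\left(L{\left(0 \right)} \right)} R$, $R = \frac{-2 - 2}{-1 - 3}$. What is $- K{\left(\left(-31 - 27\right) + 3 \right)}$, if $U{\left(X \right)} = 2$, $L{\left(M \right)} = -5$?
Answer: $2$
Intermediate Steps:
$R = 1$ ($R = - \frac{4}{-4} = \left(-4\right) \left(- \frac{1}{4}\right) = 1$)
$K{\left(Z \right)} = -2$ ($K{\left(Z \right)} = -4 + 2 \cdot 1 = -4 + 2 = -2$)
$- K{\left(\left(-31 - 27\right) + 3 \right)} = \left(-1\right) \left(-2\right) = 2$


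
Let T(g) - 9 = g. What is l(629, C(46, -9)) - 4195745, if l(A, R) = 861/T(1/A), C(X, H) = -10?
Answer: -23755766621/5662 ≈ -4.1956e+6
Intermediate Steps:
T(g) = 9 + g
l(A, R) = 861/(9 + 1/A)
l(629, C(46, -9)) - 4195745 = 861*629/(1 + 9*629) - 4195745 = 861*629/(1 + 5661) - 4195745 = 861*629/5662 - 4195745 = 861*629*(1/5662) - 4195745 = 541569/5662 - 4195745 = -23755766621/5662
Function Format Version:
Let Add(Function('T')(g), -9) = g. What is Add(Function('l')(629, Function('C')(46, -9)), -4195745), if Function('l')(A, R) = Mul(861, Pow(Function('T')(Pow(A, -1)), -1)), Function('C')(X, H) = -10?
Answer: Rational(-23755766621, 5662) ≈ -4.1956e+6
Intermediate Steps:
Function('T')(g) = Add(9, g)
Function('l')(A, R) = Mul(861, Pow(Add(9, Pow(A, -1)), -1))
Add(Function('l')(629, Function('C')(46, -9)), -4195745) = Add(Mul(861, 629, Pow(Add(1, Mul(9, 629)), -1)), -4195745) = Add(Mul(861, 629, Pow(Add(1, 5661), -1)), -4195745) = Add(Mul(861, 629, Pow(5662, -1)), -4195745) = Add(Mul(861, 629, Rational(1, 5662)), -4195745) = Add(Rational(541569, 5662), -4195745) = Rational(-23755766621, 5662)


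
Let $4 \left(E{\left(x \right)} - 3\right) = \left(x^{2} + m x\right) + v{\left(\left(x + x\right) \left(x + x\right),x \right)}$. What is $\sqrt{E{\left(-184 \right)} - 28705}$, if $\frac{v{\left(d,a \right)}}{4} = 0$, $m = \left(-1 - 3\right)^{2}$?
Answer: $i \sqrt{20974} \approx 144.82 i$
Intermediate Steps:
$m = 16$ ($m = \left(-4\right)^{2} = 16$)
$v{\left(d,a \right)} = 0$ ($v{\left(d,a \right)} = 4 \cdot 0 = 0$)
$E{\left(x \right)} = 3 + 4 x + \frac{x^{2}}{4}$ ($E{\left(x \right)} = 3 + \frac{\left(x^{2} + 16 x\right) + 0}{4} = 3 + \frac{x^{2} + 16 x}{4} = 3 + \left(4 x + \frac{x^{2}}{4}\right) = 3 + 4 x + \frac{x^{2}}{4}$)
$\sqrt{E{\left(-184 \right)} - 28705} = \sqrt{\left(3 + 4 \left(-184\right) + \frac{\left(-184\right)^{2}}{4}\right) - 28705} = \sqrt{\left(3 - 736 + \frac{1}{4} \cdot 33856\right) - 28705} = \sqrt{\left(3 - 736 + 8464\right) - 28705} = \sqrt{7731 - 28705} = \sqrt{-20974} = i \sqrt{20974}$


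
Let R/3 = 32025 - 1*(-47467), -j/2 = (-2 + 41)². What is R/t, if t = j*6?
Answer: -19873/1521 ≈ -13.066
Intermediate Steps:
j = -3042 (j = -2*(-2 + 41)² = -2*39² = -2*1521 = -3042)
t = -18252 (t = -3042*6 = -18252)
R = 238476 (R = 3*(32025 - 1*(-47467)) = 3*(32025 + 47467) = 3*79492 = 238476)
R/t = 238476/(-18252) = 238476*(-1/18252) = -19873/1521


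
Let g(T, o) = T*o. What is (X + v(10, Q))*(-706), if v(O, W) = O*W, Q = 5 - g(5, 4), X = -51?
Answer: 141906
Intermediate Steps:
Q = -15 (Q = 5 - 5*4 = 5 - 1*20 = 5 - 20 = -15)
(X + v(10, Q))*(-706) = (-51 + 10*(-15))*(-706) = (-51 - 150)*(-706) = -201*(-706) = 141906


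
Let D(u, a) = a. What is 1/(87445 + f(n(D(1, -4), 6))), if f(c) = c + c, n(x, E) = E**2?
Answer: 1/87517 ≈ 1.1426e-5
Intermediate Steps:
f(c) = 2*c
1/(87445 + f(n(D(1, -4), 6))) = 1/(87445 + 2*6**2) = 1/(87445 + 2*36) = 1/(87445 + 72) = 1/87517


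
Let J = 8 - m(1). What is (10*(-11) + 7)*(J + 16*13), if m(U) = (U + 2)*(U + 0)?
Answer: -21939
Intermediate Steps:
m(U) = U*(2 + U) (m(U) = (2 + U)*U = U*(2 + U))
J = 5 (J = 8 - (2 + 1) = 8 - 3 = 5)
(10*(-11) + 7)*(J + 16*13) = (10*(-11) + 7)*(5 + 16*13) = (-110 + 7)*(5 + 208) = -103*213 = -21939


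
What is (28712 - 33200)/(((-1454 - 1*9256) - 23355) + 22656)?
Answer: 1496/3803 ≈ 0.39337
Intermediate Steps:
(28712 - 33200)/(((-1454 - 1*9256) - 23355) + 22656) = -4488/(((-1454 - 9256) - 23355) + 22656) = -4488/((-10710 - 23355) + 22656) = -4488/(-34065 + 22656) = -4488/(-11409) = -4488*(-1/11409) = 1496/3803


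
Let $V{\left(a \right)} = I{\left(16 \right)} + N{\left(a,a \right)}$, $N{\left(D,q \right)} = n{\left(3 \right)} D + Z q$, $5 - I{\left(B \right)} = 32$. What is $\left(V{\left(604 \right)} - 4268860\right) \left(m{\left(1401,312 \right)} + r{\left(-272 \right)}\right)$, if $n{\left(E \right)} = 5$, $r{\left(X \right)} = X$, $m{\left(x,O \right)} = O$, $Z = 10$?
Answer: $-170393080$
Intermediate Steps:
$I{\left(B \right)} = -27$ ($I{\left(B \right)} = 5 - 32 = -27$)
$N{\left(D,q \right)} = 5 D + 10 q$
$V{\left(a \right)} = -27 + 15 a$ ($V{\left(a \right)} = -27 + \left(5 a + 10 a\right) = -27 + 15 a$)
$\left(V{\left(604 \right)} - 4268860\right) \left(m{\left(1401,312 \right)} + r{\left(-272 \right)}\right) = \left(\left(-27 + 15 \cdot 604\right) - 4268860\right) \left(312 - 272\right) = \left(\left(-27 + 9060\right) - 4268860\right) 40 = \left(9033 - 4268860\right) 40 = \left(-4259827\right) 40 = -170393080$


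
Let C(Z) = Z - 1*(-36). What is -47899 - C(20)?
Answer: -47955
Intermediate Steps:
C(Z) = 36 + Z (C(Z) = Z + 36 = 36 + Z)
-47899 - C(20) = -47899 - (36 + 20) = -47899 - 1*56 = -47899 - 56 = -47955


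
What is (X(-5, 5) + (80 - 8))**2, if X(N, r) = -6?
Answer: 4356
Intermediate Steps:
(X(-5, 5) + (80 - 8))**2 = (-6 + (80 - 8))**2 = (-6 + 72)**2 = 66**2 = 4356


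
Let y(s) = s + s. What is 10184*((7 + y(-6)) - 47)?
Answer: -529568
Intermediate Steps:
y(s) = 2*s
10184*((7 + y(-6)) - 47) = 10184*((7 + 2*(-6)) - 47) = 10184*((7 - 12) - 47) = 10184*(-5 - 47) = 10184*(-52) = -529568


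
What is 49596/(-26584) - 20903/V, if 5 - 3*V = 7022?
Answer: 109920077/15544994 ≈ 7.0711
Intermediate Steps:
V = -2339 (V = 5/3 - ⅓*7022 = 5/3 - 7022/3 = -2339)
49596/(-26584) - 20903/V = 49596/(-26584) - 20903/(-2339) = 49596*(-1/26584) - 20903*(-1/2339) = -12399/6646 + 20903/2339 = 109920077/15544994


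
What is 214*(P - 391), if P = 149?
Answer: -51788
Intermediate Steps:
214*(P - 391) = 214*(149 - 391) = 214*(-242) = -51788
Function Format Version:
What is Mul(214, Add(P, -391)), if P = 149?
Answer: -51788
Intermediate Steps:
Mul(214, Add(P, -391)) = Mul(214, Add(149, -391)) = Mul(214, -242) = -51788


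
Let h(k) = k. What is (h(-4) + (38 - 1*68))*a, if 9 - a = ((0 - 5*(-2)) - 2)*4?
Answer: 782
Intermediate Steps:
a = -23 (a = 9 - ((0 - 5*(-2)) - 2)*4 = 9 - ((0 + 10) - 2)*4 = 9 - (10 - 2)*4 = 9 - 8*4 = 9 - 1*32 = 9 - 32 = -23)
(h(-4) + (38 - 1*68))*a = (-4 + (38 - 1*68))*(-23) = (-4 + (38 - 68))*(-23) = (-4 - 30)*(-23) = -34*(-23) = 782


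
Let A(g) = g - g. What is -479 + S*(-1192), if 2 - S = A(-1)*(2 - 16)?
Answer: -2863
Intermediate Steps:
A(g) = 0
S = 2 (S = 2 - 0*(2 - 16) = 2 - 0*(-14) = 2 - 1*0 = 2 + 0 = 2)
-479 + S*(-1192) = -479 + 2*(-1192) = -479 - 2384 = -2863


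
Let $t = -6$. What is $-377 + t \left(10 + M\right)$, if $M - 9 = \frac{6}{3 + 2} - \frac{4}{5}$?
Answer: $- \frac{2467}{5} \approx -493.4$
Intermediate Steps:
$M = \frac{47}{5}$ ($M = 9 + \left(\frac{6}{3 + 2} - \frac{4}{5}\right) = 9 + \left(\frac{6}{5} - \frac{4}{5}\right) = 9 + \frac{2}{5} = \frac{47}{5} \approx 9.4$)
$-377 + t \left(10 + M\right) = -377 - 6 \left(10 + \frac{47}{5}\right) = -377 - \frac{582}{5} = - \frac{2467}{5}$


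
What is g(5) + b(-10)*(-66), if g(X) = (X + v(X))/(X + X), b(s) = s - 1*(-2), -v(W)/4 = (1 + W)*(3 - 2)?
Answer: 5261/10 ≈ 526.10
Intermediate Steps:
v(W) = -4 - 4*W (v(W) = -4*(1 + W)*(3 - 2) = -4*(1 + W) = -4 - 4*W)
b(s) = 2 + s (b(s) = s + 2 = 2 + s)
g(X) = (-4 - 3*X)/(2*X) (g(X) = (X + (-4 - 4*X))/(X + X) = (-4 - 3*X)/((2*X)) = (-4 - 3*X)*(1/(2*X)) = (-4 - 3*X)/(2*X))
g(5) + b(-10)*(-66) = (-3/2 - 2/5) + (2 - 10)*(-66) = (-3/2 - 2*1/5) - 8*(-66) = (-3/2 - 2/5) + 528 = -19/10 + 528 = 5261/10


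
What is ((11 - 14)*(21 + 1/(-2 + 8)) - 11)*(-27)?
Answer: 4023/2 ≈ 2011.5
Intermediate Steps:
((11 - 14)*(21 + 1/(-2 + 8)) - 11)*(-27) = (-3*(21 + 1/6) - 11)*(-27) = (-3*(21 + ⅙) - 11)*(-27) = (-3*127/6 - 11)*(-27) = (-127/2 - 11)*(-27) = -149/2*(-27) = 4023/2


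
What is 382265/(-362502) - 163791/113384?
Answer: -51358649921/20550963384 ≈ -2.4991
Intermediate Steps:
382265/(-362502) - 163791/113384 = 382265*(-1/362502) - 163791*1/113384 = -382265/362502 - 163791/113384 = -51358649921/20550963384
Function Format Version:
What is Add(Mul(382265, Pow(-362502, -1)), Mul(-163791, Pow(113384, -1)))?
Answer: Rational(-51358649921, 20550963384) ≈ -2.4991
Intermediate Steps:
Add(Mul(382265, Pow(-362502, -1)), Mul(-163791, Pow(113384, -1))) = Add(Mul(382265, Rational(-1, 362502)), Mul(-163791, Rational(1, 113384))) = Add(Rational(-382265, 362502), Rational(-163791, 113384)) = Rational(-51358649921, 20550963384)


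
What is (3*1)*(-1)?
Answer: -3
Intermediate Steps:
(3*1)*(-1) = 3*(-1) = -3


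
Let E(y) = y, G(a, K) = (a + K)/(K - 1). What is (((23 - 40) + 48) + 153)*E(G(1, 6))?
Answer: 1288/5 ≈ 257.60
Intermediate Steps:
G(a, K) = (K + a)/(-1 + K)
(((23 - 40) + 48) + 153)*E(G(1, 6)) = (((23 - 40) + 48) + 153)*((6 + 1)/(-1 + 6)) = ((-17 + 48) + 153)*(7/5) = (31 + 153)*((⅕)*7) = 184*(7/5) = 1288/5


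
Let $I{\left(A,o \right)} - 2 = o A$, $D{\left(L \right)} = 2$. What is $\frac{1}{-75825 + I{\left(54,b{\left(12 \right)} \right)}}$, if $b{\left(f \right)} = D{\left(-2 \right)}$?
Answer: $- \frac{1}{75715} \approx -1.3207 \cdot 10^{-5}$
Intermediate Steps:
$b{\left(f \right)} = 2$
$I{\left(A,o \right)} = 2 + A o$ ($I{\left(A,o \right)} = 2 + o A = 2 + A o$)
$\frac{1}{-75825 + I{\left(54,b{\left(12 \right)} \right)}} = \frac{1}{-75825 + \left(2 + 54 \cdot 2\right)} = \frac{1}{-75825 + \left(2 + 108\right)} = \frac{1}{-75825 + 110} = \frac{1}{-75715} = - \frac{1}{75715}$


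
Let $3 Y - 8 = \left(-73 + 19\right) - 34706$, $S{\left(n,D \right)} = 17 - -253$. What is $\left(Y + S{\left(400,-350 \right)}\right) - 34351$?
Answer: $-45665$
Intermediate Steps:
$S{\left(n,D \right)} = 270$ ($S{\left(n,D \right)} = 17 + 253 = 270$)
$Y = -11584$ ($Y = \frac{8}{3} + \frac{\left(-73 + 19\right) - 34706}{3} = \frac{8}{3} + \frac{-54 - 34706}{3} = \frac{8}{3} + \frac{1}{3} \left(-34760\right) = \frac{8}{3} - \frac{34760}{3} = -11584$)
$\left(Y + S{\left(400,-350 \right)}\right) - 34351 = \left(-11584 + 270\right) - 34351 = -11314 - 34351 = -45665$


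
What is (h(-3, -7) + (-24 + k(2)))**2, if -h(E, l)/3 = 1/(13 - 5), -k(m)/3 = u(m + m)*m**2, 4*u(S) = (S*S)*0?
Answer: 38025/64 ≈ 594.14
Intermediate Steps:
u(S) = 0 (u(S) = ((S*S)*0)/4 = (S**2*0)/4 = (1/4)*0 = 0)
k(m) = 0 (k(m) = -0*m**2 = -3*0 = 0)
h(E, l) = -3/8 (h(E, l) = -3/(13 - 5) = -3/8)
(h(-3, -7) + (-24 + k(2)))**2 = (-3/8 + (-24 + 0))**2 = (-3/8 - 24)**2 = (-195/8)**2 = 38025/64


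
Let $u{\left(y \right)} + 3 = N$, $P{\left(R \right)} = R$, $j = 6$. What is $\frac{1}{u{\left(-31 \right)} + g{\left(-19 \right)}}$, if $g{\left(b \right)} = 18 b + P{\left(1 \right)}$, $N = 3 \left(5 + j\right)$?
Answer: $- \frac{1}{311} \approx -0.0032154$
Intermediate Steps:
$N = 33$ ($N = 3 \left(5 + 6\right) = 3 \cdot 11 = 33$)
$u{\left(y \right)} = 30$ ($u{\left(y \right)} = -3 + 33 = 30$)
$g{\left(b \right)} = 1 + 18 b$ ($g{\left(b \right)} = 18 b + 1 = 1 + 18 b$)
$\frac{1}{u{\left(-31 \right)} + g{\left(-19 \right)}} = \frac{1}{30 + \left(1 + 18 \left(-19\right)\right)} = \frac{1}{30 + \left(1 - 342\right)} = \frac{1}{30 - 341} = \frac{1}{-311} = - \frac{1}{311}$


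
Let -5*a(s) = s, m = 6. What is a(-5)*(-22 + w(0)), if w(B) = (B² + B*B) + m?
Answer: -16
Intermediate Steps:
a(s) = -s/5
w(B) = 6 + 2*B² (w(B) = (B² + B*B) + 6 = (B² + B²) + 6 = 2*B² + 6 = 6 + 2*B²)
a(-5)*(-22 + w(0)) = (-⅕*(-5))*(-22 + (6 + 2*0²)) = 1*(-22 + (6 + 2*0)) = 1*(-22 + (6 + 0)) = 1*(-22 + 6) = 1*(-16) = -16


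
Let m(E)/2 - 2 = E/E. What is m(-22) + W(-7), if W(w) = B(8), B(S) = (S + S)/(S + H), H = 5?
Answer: 94/13 ≈ 7.2308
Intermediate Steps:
B(S) = 2*S/(5 + S) (B(S) = (S + S)/(S + 5) = (2*S)/(5 + S) = 2*S/(5 + S))
W(w) = 16/13 (W(w) = 2*8/(5 + 8) = 2*8/13 = 2*8*(1/13) = 16/13)
m(E) = 6 (m(E) = 4 + 2*(E/E) = 4 + 2*1 = 4 + 2 = 6)
m(-22) + W(-7) = 6 + 16/13 = 94/13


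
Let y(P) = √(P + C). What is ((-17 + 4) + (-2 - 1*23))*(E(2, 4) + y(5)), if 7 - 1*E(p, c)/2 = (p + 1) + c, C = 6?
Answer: -38*√11 ≈ -126.03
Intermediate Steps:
E(p, c) = 12 - 2*c - 2*p (E(p, c) = 14 - 2*((p + 1) + c) = 14 - 2*((1 + p) + c) = 14 - 2*(1 + c + p) = 14 + (-2 - 2*c - 2*p) = 12 - 2*c - 2*p)
y(P) = √(6 + P) (y(P) = √(P + 6) = √(6 + P))
((-17 + 4) + (-2 - 1*23))*(E(2, 4) + y(5)) = ((-17 + 4) + (-2 - 1*23))*((12 - 2*4 - 2*2) + √(6 + 5)) = (-13 + (-2 - 23))*((12 - 8 - 4) + √11) = (-13 - 25)*(0 + √11) = -38*√11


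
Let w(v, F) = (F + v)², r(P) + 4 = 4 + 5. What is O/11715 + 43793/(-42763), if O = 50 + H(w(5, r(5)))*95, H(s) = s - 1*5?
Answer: -757338/3036173 ≈ -0.24944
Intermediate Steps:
r(P) = 5 (r(P) = -4 + (4 + 5) = -4 + 9 = 5)
H(s) = -5 + s (H(s) = s - 5 = -5 + s)
O = 9075 (O = 50 + (-5 + (5 + 5)²)*95 = 50 + (-5 + 10²)*95 = 50 + (-5 + 100)*95 = 50 + 95*95 = 50 + 9025 = 9075)
O/11715 + 43793/(-42763) = 9075/11715 + 43793/(-42763) = 9075*(1/11715) + 43793*(-1/42763) = 55/71 - 43793/42763 = -757338/3036173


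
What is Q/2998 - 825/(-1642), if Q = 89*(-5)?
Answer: 435665/1230679 ≈ 0.35400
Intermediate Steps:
Q = -445
Q/2998 - 825/(-1642) = -445/2998 - 825/(-1642) = -445*1/2998 - 825*(-1/1642) = -445/2998 + 825/1642 = 435665/1230679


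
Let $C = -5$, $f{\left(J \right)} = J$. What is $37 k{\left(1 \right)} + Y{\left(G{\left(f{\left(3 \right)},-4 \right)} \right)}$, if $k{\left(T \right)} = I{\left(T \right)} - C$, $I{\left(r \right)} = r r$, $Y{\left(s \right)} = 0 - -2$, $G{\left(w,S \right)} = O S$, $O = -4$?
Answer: $224$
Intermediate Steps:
$G{\left(w,S \right)} = - 4 S$
$Y{\left(s \right)} = 2$ ($Y{\left(s \right)} = 0 + 2 = 2$)
$I{\left(r \right)} = r^{2}$
$k{\left(T \right)} = 5 + T^{2}$ ($k{\left(T \right)} = T^{2} - -5 = T^{2} + 5 = 5 + T^{2}$)
$37 k{\left(1 \right)} + Y{\left(G{\left(f{\left(3 \right)},-4 \right)} \right)} = 37 \left(5 + 1^{2}\right) + 2 = 37 \left(5 + 1\right) + 2 = 37 \cdot 6 + 2 = 222 + 2 = 224$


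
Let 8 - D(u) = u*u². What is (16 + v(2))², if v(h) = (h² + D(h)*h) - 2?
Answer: 324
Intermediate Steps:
D(u) = 8 - u³ (D(u) = 8 - u*u² = 8 - u³)
v(h) = -2 + h² + h*(8 - h³) (v(h) = (h² + (8 - h³)*h) - 2 = (h² + h*(8 - h³)) - 2 = -2 + h² + h*(8 - h³))
(16 + v(2))² = (16 + (-2 + 2² - 1*2*(-8 + 2³)))² = (16 + (-2 + 4 - 1*2*(-8 + 8)))² = (16 + (-2 + 4 - 1*2*0))² = (16 + (-2 + 4 + 0))² = (16 + 2)² = 18² = 324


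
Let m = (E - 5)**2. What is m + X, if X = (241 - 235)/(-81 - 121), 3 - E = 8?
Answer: 10097/101 ≈ 99.970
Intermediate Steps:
E = -5 (E = 3 - 1*8 = 3 - 8 = -5)
m = 100 (m = (-5 - 5)**2 = (-10)**2 = 100)
X = -3/101 (X = 6/(-202) = 6*(-1/202) = -3/101 ≈ -0.029703)
m + X = 100 - 3/101 = 10097/101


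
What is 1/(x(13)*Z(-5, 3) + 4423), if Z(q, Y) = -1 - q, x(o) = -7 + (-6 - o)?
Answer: 1/4319 ≈ 0.00023154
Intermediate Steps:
x(o) = -13 - o
1/(x(13)*Z(-5, 3) + 4423) = 1/((-13 - 1*13)*(-1 - 1*(-5)) + 4423) = 1/((-13 - 13)*(-1 + 5) + 4423) = 1/(-26*4 + 4423) = 1/(-104 + 4423) = 1/4319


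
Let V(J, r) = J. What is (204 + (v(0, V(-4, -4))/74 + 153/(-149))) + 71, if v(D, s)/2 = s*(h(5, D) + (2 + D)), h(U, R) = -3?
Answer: 1511010/5513 ≈ 274.08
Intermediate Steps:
v(D, s) = 2*s*(-1 + D) (v(D, s) = 2*(s*(-3 + (2 + D))) = 2*(s*(-1 + D)) = 2*s*(-1 + D))
(204 + (v(0, V(-4, -4))/74 + 153/(-149))) + 71 = (204 + ((2*(-4)*(-1 + 0))/74 + 153/(-149))) + 71 = (204 + ((2*(-4)*(-1))*(1/74) + 153*(-1/149))) + 71 = (204 + (8*(1/74) - 153/149)) + 71 = (204 + (4/37 - 153/149)) + 71 = (204 - 5065/5513) + 71 = 1119587/5513 + 71 = 1511010/5513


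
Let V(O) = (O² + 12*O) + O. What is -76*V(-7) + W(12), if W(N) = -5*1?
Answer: 3187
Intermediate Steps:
W(N) = -5
V(O) = O² + 13*O
-76*V(-7) + W(12) = -(-532)*(13 - 7) - 5 = -(-532)*6 - 5 = -76*(-42) - 5 = 3192 - 5 = 3187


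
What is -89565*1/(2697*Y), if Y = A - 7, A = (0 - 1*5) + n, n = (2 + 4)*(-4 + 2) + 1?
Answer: 29855/20677 ≈ 1.4439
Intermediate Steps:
n = -11 (n = 6*(-2) + 1 = -12 + 1 = -11)
A = -16 (A = (0 - 1*5) - 11 = (0 - 5) - 11 = -5 - 11 = -16)
Y = -23 (Y = -16 - 7 = -23)
-89565*1/(2697*Y) = -89565/(2697*(-23)) = -89565/(-62031) = -89565*(-1/62031) = 29855/20677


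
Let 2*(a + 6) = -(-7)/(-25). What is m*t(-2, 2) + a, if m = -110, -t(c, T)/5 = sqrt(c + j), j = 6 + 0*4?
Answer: 54693/50 ≈ 1093.9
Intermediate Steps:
j = 6 (j = 6 + 0 = 6)
t(c, T) = -5*sqrt(6 + c) (t(c, T) = -5*sqrt(c + 6) = -5*sqrt(6 + c))
a = -307/50 (a = -6 + (-(-7)/(-25))/2 = -6 + (-(-7)*(-1)/25)/2 = -6 + (-1*7/25)/2 = -6 + (1/2)*(-7/25) = -6 - 7/50 = -307/50 ≈ -6.1400)
m*t(-2, 2) + a = -(-550)*sqrt(6 - 2) - 307/50 = -(-550)*sqrt(4) - 307/50 = -(-550)*2 - 307/50 = -110*(-10) - 307/50 = 1100 - 307/50 = 54693/50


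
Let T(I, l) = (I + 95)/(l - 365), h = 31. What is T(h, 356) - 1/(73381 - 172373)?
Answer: -1385887/98992 ≈ -14.000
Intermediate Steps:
T(I, l) = (95 + I)/(-365 + l)
T(h, 356) - 1/(73381 - 172373) = (95 + 31)/(-365 + 356) - 1/(73381 - 172373) = 126/(-9) - 1/(-98992) = -1/9*126 - 1*(-1/98992) = -14 + 1/98992 = -1385887/98992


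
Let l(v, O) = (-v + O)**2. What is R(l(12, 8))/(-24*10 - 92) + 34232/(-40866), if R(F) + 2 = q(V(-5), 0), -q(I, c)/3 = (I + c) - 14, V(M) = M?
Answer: -6806327/6783756 ≈ -1.0033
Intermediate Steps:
q(I, c) = 42 - 3*I - 3*c (q(I, c) = -3*((I + c) - 14) = -3*(-14 + I + c) = 42 - 3*I - 3*c)
l(v, O) = (O - v)**2
R(F) = 55 (R(F) = -2 + (42 - 3*(-5) - 3*0) = -2 + (42 + 15 + 0) = -2 + 57 = 55)
R(l(12, 8))/(-24*10 - 92) + 34232/(-40866) = 55/(-24*10 - 92) + 34232/(-40866) = 55/(-240 - 92) + 34232*(-1/40866) = 55/(-332) - 17116/20433 = 55*(-1/332) - 17116/20433 = -55/332 - 17116/20433 = -6806327/6783756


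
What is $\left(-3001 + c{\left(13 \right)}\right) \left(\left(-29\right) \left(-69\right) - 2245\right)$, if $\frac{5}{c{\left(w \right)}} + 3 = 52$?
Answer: $\frac{35878736}{49} \approx 7.3222 \cdot 10^{5}$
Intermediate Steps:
$c{\left(w \right)} = \frac{5}{49}$ ($c{\left(w \right)} = \frac{5}{-3 + 52} = \frac{5}{49}$)
$\left(-3001 + c{\left(13 \right)}\right) \left(\left(-29\right) \left(-69\right) - 2245\right) = \left(-3001 + \frac{5}{49}\right) \left(\left(-29\right) \left(-69\right) - 2245\right) = - \frac{147044 \left(2001 - 2245\right)}{49} = \left(- \frac{147044}{49}\right) \left(-244\right) = \frac{35878736}{49}$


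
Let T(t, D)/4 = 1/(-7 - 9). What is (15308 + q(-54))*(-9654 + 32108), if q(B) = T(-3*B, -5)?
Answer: 687440437/2 ≈ 3.4372e+8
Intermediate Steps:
T(t, D) = -1/4 (T(t, D) = 4/(-7 - 9) = 4/(-16) = 4*(-1/16) = -1/4)
q(B) = -1/4
(15308 + q(-54))*(-9654 + 32108) = (15308 - 1/4)*(-9654 + 32108) = (61231/4)*22454 = 687440437/2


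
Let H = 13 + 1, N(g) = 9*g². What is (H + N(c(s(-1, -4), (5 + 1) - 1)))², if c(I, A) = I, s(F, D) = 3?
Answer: 9025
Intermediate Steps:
H = 14
(H + N(c(s(-1, -4), (5 + 1) - 1)))² = (14 + 9*3²)² = (14 + 9*9)² = (14 + 81)² = 95² = 9025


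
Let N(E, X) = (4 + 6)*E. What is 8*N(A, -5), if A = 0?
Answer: 0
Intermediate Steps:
N(E, X) = 10*E
8*N(A, -5) = 8*(10*0) = 8*0 = 0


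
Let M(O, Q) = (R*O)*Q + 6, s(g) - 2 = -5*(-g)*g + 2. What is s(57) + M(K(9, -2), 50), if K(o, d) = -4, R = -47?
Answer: 25655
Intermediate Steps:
s(g) = 4 + 5*g² (s(g) = 2 + (-5*(-g)*g + 2) = 2 + (-(-5)*g² + 2) = 2 + (5*g² + 2) = 2 + (2 + 5*g²) = 4 + 5*g²)
M(O, Q) = 6 - 47*O*Q (M(O, Q) = (-47*O)*Q + 6 = -47*O*Q + 6 = 6 - 47*O*Q)
s(57) + M(K(9, -2), 50) = (4 + 5*57²) + (6 - 47*(-4)*50) = (4 + 5*3249) + (6 + 9400) = (4 + 16245) + 9406 = 16249 + 9406 = 25655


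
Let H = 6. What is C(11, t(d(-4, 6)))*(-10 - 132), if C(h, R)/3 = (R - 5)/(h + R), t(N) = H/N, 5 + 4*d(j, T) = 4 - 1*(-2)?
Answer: -8094/35 ≈ -231.26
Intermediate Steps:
d(j, T) = ¼ (d(j, T) = -5/4 + (4 - 1*(-2))/4 = -5/4 + (4 + 2)/4 = -5/4 + (¼)*6 = -5/4 + 3/2 = ¼)
t(N) = 6/N
C(h, R) = 3*(-5 + R)/(R + h) (C(h, R) = 3*((R - 5)/(h + R)) = 3*((-5 + R)/(R + h)) = 3*(-5 + R)/(R + h))
C(11, t(d(-4, 6)))*(-10 - 132) = (3*(-5 + 6/(¼))/(6/(¼) + 11))*(-10 - 132) = (3*(-5 + 6*4)/(6*4 + 11))*(-142) = (3*(-5 + 24)/(24 + 11))*(-142) = (3*19/35)*(-142) = (3*(1/35)*19)*(-142) = (57/35)*(-142) = -8094/35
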